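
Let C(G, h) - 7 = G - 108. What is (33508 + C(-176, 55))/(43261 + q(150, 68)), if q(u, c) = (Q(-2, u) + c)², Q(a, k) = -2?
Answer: 33231/47617 ≈ 0.69788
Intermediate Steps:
q(u, c) = (-2 + c)²
C(G, h) = -101 + G (C(G, h) = 7 + (G - 108) = 7 + (-108 + G) = -101 + G)
(33508 + C(-176, 55))/(43261 + q(150, 68)) = (33508 + (-101 - 176))/(43261 + (-2 + 68)²) = (33508 - 277)/(43261 + 66²) = 33231/(43261 + 4356) = 33231/47617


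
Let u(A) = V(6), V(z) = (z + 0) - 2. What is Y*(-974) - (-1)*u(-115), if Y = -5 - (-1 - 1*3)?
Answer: 978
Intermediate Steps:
Y = -1 (Y = -5 - (-1 - 3) = -5 - 1*(-4) = -5 + 4 = -1)
V(z) = -2 + z (V(z) = z - 2 = -2 + z)
u(A) = 4 (u(A) = -2 + 6 = 4)
Y*(-974) - (-1)*u(-115) = -1*(-974) - (-1)*4 = 974 - 1*(-4) = 974 + 4 = 978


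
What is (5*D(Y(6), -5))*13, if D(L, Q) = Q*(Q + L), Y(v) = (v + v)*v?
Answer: -21775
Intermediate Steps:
Y(v) = 2*v² (Y(v) = (2*v)*v = 2*v²)
D(L, Q) = Q*(L + Q)
(5*D(Y(6), -5))*13 = (5*(-5*(2*6² - 5)))*13 = (5*(-5*(2*36 - 5)))*13 = (5*(-5*(72 - 5)))*13 = (5*(-5*67))*13 = (5*(-335))*13 = -1675*13 = -21775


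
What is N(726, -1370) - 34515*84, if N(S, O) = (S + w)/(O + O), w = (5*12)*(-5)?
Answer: -3971986413/1370 ≈ -2.8993e+6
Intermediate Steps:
w = -300 (w = 60*(-5) = -300)
N(S, O) = (-300 + S)/(2*O) (N(S, O) = (S - 300)/(O + O) = (-300 + S)/((2*O)) = (-300 + S)*(1/(2*O)) = (-300 + S)/(2*O))
N(726, -1370) - 34515*84 = (½)*(-300 + 726)/(-1370) - 34515*84 = (½)*(-1/1370)*426 - 1*2899260 = -213/1370 - 2899260 = -3971986413/1370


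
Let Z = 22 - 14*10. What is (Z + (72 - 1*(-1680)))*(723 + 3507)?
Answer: 6911820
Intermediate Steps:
Z = -118 (Z = 22 - 140 = -118)
(Z + (72 - 1*(-1680)))*(723 + 3507) = (-118 + (72 - 1*(-1680)))*(723 + 3507) = (-118 + (72 + 1680))*4230 = (-118 + 1752)*4230 = 1634*4230 = 6911820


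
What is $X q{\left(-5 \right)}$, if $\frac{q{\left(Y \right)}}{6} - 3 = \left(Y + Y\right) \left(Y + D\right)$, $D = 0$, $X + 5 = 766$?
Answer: $241998$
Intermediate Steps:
$X = 761$ ($X = -5 + 766 = 761$)
$q{\left(Y \right)} = 18 + 12 Y^{2}$ ($q{\left(Y \right)} = 18 + 6 \left(Y + Y\right) \left(Y + 0\right) = 18 + 6 \cdot 2 Y Y = 18 + 6 \cdot 2 Y^{2} = 18 + 12 Y^{2}$)
$X q{\left(-5 \right)} = 761 \left(18 + 12 \left(-5\right)^{2}\right) = 761 \left(18 + 12 \cdot 25\right) = 761 \left(18 + 300\right) = 761 \cdot 318 = 241998$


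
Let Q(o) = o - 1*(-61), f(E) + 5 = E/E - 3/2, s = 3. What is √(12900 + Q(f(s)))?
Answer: 3*√5758/2 ≈ 113.82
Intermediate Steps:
f(E) = -11/2 (f(E) = -5 + (E/E - 3/2) = -5 + (1 - 3*½) = -5 + (1 - 3/2) = -5 - ½ = -11/2)
Q(o) = 61 + o (Q(o) = o + 61 = 61 + o)
√(12900 + Q(f(s))) = √(12900 + (61 - 11/2)) = √(12900 + 111/2) = √(25911/2) = 3*√5758/2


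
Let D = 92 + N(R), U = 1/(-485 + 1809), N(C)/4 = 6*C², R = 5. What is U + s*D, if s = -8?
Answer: -7329663/1324 ≈ -5536.0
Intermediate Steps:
N(C) = 24*C² (N(C) = 4*(6*C²) = 24*C²)
U = 1/1324 ≈ 0.00075529
D = 692 (D = 92 + 24*5² = 92 + 24*25 = 92 + 600 = 692)
U + s*D = 1/1324 - 8*692 = 1/1324 - 5536 = -7329663/1324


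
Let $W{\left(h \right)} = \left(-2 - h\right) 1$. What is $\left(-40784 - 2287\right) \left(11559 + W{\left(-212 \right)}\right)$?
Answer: $-506902599$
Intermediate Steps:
$W{\left(h \right)} = -2 - h$
$\left(-40784 - 2287\right) \left(11559 + W{\left(-212 \right)}\right) = \left(-40784 - 2287\right) \left(11559 - -210\right) = - 43071 \left(11559 + \left(-2 + 212\right)\right) = - 43071 \left(11559 + 210\right) = \left(-43071\right) 11769 = -506902599$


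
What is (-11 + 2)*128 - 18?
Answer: -1170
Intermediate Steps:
(-11 + 2)*128 - 18 = -9*128 - 18 = -1152 - 18 = -1170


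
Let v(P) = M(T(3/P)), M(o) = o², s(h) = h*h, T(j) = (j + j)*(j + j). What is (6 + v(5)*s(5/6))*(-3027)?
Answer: -563022/25 ≈ -22521.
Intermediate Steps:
T(j) = 4*j² (T(j) = (2*j)*(2*j) = 4*j²)
s(h) = h²
v(P) = 1296/P⁴ (v(P) = (4*(3/P)²)² = (4*(9/P²))² = (36/P²)² = 1296/P⁴)
(6 + v(5)*s(5/6))*(-3027) = (6 + (1296/5⁴)*(5/6)²)*(-3027) = (6 + (1296*(1/625))*(5*(⅙))²)*(-3027) = (6 + 1296*(⅚)²/625)*(-3027) = (6 + (1296/625)*(25/36))*(-3027) = (6 + 36/25)*(-3027) = (186/25)*(-3027) = -563022/25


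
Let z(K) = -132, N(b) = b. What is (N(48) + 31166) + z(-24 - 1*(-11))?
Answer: 31082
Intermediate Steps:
(N(48) + 31166) + z(-24 - 1*(-11)) = (48 + 31166) - 132 = 31214 - 132 = 31082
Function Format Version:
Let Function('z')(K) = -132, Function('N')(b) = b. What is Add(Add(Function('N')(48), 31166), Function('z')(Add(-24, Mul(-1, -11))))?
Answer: 31082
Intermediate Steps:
Add(Add(Function('N')(48), 31166), Function('z')(Add(-24, Mul(-1, -11)))) = Add(Add(48, 31166), -132) = Add(31214, -132) = 31082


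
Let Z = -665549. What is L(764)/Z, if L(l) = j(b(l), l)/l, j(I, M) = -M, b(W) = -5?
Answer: 1/665549 ≈ 1.5025e-6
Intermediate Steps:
L(l) = -1 (L(l) = (-l)/l = -1)
L(764)/Z = -1/(-665549) = -1*(-1/665549) = 1/665549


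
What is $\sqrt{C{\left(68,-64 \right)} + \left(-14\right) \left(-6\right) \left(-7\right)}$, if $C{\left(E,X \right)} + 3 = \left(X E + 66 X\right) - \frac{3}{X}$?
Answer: $\frac{i \sqrt{586685}}{8} \approx 95.744 i$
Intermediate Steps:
$C{\left(E,X \right)} = -3 - \frac{3}{X} + 66 X + E X$ ($C{\left(E,X \right)} = -3 - \left(- 66 X + \frac{3}{X} - X E\right) = -3 - \left(- 66 X + \frac{3}{X} - E X\right) = -3 + \left(- \frac{3}{X} + 66 X + E X\right) = -3 - \frac{3}{X} + 66 X + E X$)
$\sqrt{C{\left(68,-64 \right)} + \left(-14\right) \left(-6\right) \left(-7\right)} = \sqrt{\left(-3 - \frac{3}{-64} + 66 \left(-64\right) + 68 \left(-64\right)\right) + \left(-14\right) \left(-6\right) \left(-7\right)} = \sqrt{\left(-3 - - \frac{3}{64} - 4224 - 4352\right) + 84 \left(-7\right)} = \sqrt{\left(-3 + \frac{3}{64} - 4224 - 4352\right) - 588} = \sqrt{- \frac{549053}{64} - 588} = \sqrt{- \frac{586685}{64}} = \frac{i \sqrt{586685}}{8}$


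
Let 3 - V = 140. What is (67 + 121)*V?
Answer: -25756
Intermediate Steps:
V = -137 (V = 3 - 1*140 = 3 - 140 = -137)
(67 + 121)*V = (67 + 121)*(-137) = 188*(-137) = -25756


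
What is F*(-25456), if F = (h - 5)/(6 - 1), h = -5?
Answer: 50912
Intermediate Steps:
F = -2 (F = (-5 - 5)/(6 - 1) = -10/5 = -10*⅕ = -2)
F*(-25456) = -2*(-25456) = 50912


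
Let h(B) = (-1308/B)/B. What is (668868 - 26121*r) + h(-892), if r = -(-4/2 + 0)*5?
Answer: 81089698401/198916 ≈ 4.0766e+5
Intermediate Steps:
h(B) = -1308/B**2
r = 10 (r = -(-4*1/2 + 0)*5 = -(-2 + 0)*5 = -1*(-2)*5 = 2*5 = 10)
(668868 - 26121*r) + h(-892) = (668868 - 26121*10) - 1308/(-892)**2 = (668868 - 261210) - 1308*1/795664 = 407658 - 327/198916 = 81089698401/198916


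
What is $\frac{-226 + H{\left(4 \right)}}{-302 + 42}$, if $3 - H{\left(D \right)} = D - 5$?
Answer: $\frac{111}{130} \approx 0.85385$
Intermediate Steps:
$H{\left(D \right)} = 8 - D$ ($H{\left(D \right)} = 3 - \left(D - 5\right) = 3 - \left(-5 + D\right) = 8 - D$)
$\frac{-226 + H{\left(4 \right)}}{-302 + 42} = \frac{-226 + \left(8 - 4\right)}{-302 + 42} = \frac{-226 + \left(8 - 4\right)}{-260} = \left(-226 + 4\right) \left(- \frac{1}{260}\right) = \left(-222\right) \left(- \frac{1}{260}\right) = \frac{111}{130}$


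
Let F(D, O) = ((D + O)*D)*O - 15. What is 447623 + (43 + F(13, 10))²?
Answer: 9555947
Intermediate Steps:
F(D, O) = -15 + D*O*(D + O) (F(D, O) = (D*(D + O))*O - 15 = D*O*(D + O) - 15 = -15 + D*O*(D + O))
447623 + (43 + F(13, 10))² = 447623 + (43 + (-15 + 13*10² + 10*13²))² = 447623 + (43 + (-15 + 13*100 + 10*169))² = 447623 + (43 + (-15 + 1300 + 1690))² = 447623 + (43 + 2975)² = 447623 + 3018² = 447623 + 9108324 = 9555947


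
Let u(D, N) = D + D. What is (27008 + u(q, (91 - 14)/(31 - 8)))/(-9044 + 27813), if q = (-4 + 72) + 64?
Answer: 27272/18769 ≈ 1.4530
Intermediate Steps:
q = 132 (q = 68 + 64 = 132)
u(D, N) = 2*D
(27008 + u(q, (91 - 14)/(31 - 8)))/(-9044 + 27813) = (27008 + 2*132)/(-9044 + 27813) = (27008 + 264)/18769 = 27272*(1/18769) = 27272/18769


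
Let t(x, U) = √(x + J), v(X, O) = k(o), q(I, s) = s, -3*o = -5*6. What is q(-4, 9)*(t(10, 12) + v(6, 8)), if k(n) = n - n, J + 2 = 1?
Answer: 27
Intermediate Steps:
o = 10 (o = -(-5)*6/3 = -⅓*(-30) = 10)
J = -1 (J = -2 + 1 = -1)
k(n) = 0
v(X, O) = 0
t(x, U) = √(-1 + x) (t(x, U) = √(x - 1) = √(-1 + x))
q(-4, 9)*(t(10, 12) + v(6, 8)) = 9*(√(-1 + 10) + 0) = 9*(√9 + 0) = 9*(3 + 0) = 9*3 = 27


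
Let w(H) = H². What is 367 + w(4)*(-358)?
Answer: -5361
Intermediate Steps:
367 + w(4)*(-358) = 367 + 4²*(-358) = 367 + 16*(-358) = 367 - 5728 = -5361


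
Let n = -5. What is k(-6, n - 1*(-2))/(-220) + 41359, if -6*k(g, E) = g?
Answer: 9098979/220 ≈ 41359.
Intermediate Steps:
k(g, E) = -g/6
k(-6, n - 1*(-2))/(-220) + 41359 = (-⅙*(-6))/(-220) + 41359 = -1/220*1 + 41359 = -1/220 + 41359 = 9098979/220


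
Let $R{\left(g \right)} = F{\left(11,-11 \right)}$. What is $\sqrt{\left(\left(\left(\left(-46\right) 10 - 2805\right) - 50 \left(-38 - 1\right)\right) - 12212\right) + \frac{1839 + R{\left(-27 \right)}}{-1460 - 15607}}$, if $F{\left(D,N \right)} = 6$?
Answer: $\frac{i \sqrt{437801079702}}{5689} \approx 116.31 i$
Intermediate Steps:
$R{\left(g \right)} = 6$
$\sqrt{\left(\left(\left(\left(-46\right) 10 - 2805\right) - 50 \left(-38 - 1\right)\right) - 12212\right) + \frac{1839 + R{\left(-27 \right)}}{-1460 - 15607}} = \sqrt{\left(\left(\left(\left(-46\right) 10 - 2805\right) - 50 \left(-38 - 1\right)\right) - 12212\right) + \frac{1839 + 6}{-1460 - 15607}} = \sqrt{\left(\left(\left(-460 - 2805\right) - -1950\right) - 12212\right) + \frac{1845}{-17067}} = \sqrt{\left(\left(-3265 + 1950\right) - 12212\right) + 1845 \left(- \frac{1}{17067}\right)} = \sqrt{\left(-1315 - 12212\right) - \frac{615}{5689}} = \sqrt{-13527 - \frac{615}{5689}} = \sqrt{- \frac{76955718}{5689}} = \frac{i \sqrt{437801079702}}{5689}$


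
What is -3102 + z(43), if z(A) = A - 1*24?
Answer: -3083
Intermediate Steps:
z(A) = -24 + A (z(A) = A - 24 = -24 + A)
-3102 + z(43) = -3102 + (-24 + 43) = -3102 + 19 = -3083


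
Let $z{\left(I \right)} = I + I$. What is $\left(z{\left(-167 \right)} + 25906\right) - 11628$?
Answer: $13944$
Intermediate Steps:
$z{\left(I \right)} = 2 I$
$\left(z{\left(-167 \right)} + 25906\right) - 11628 = \left(2 \left(-167\right) + 25906\right) - 11628 = \left(-334 + 25906\right) - 11628 = 25572 - 11628 = 13944$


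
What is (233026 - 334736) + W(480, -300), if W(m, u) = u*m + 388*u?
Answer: -362110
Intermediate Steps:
W(m, u) = 388*u + m*u (W(m, u) = m*u + 388*u = 388*u + m*u)
(233026 - 334736) + W(480, -300) = (233026 - 334736) - 300*(388 + 480) = -101710 - 300*868 = -101710 - 260400 = -362110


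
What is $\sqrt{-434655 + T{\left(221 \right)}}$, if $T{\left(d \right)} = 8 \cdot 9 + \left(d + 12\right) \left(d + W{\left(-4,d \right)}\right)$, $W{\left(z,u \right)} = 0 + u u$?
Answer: $\sqrt{10996863} \approx 3316.2$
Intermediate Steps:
$W{\left(z,u \right)} = u^{2}$ ($W{\left(z,u \right)} = 0 + u^{2} = u^{2}$)
$T{\left(d \right)} = 72 + \left(12 + d\right) \left(d + d^{2}\right)$ ($T{\left(d \right)} = 8 \cdot 9 + \left(d + 12\right) \left(d + d^{2}\right) = 72 + \left(12 + d\right) \left(d + d^{2}\right)$)
$\sqrt{-434655 + T{\left(221 \right)}} = \sqrt{-434655 + \left(72 + 221^{3} + 12 \cdot 221 + 13 \cdot 221^{2}\right)} = \sqrt{-434655 + \left(72 + 10793861 + 2652 + 13 \cdot 48841\right)} = \sqrt{-434655 + \left(72 + 10793861 + 2652 + 634933\right)} = \sqrt{-434655 + 11431518} = \sqrt{10996863}$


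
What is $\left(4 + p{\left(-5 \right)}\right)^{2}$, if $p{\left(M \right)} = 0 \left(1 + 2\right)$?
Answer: $16$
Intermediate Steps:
$p{\left(M \right)} = 0$ ($p{\left(M \right)} = 0 \cdot 3 = 0$)
$\left(4 + p{\left(-5 \right)}\right)^{2} = \left(4 + 0\right)^{2} = 4^{2} = 16$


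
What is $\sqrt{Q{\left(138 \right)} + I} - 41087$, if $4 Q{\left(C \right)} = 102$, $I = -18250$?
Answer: $-41087 + \frac{i \sqrt{72898}}{2} \approx -41087.0 + 135.0 i$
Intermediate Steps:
$Q{\left(C \right)} = \frac{51}{2}$ ($Q{\left(C \right)} = \frac{1}{4} \cdot 102 = \frac{51}{2}$)
$\sqrt{Q{\left(138 \right)} + I} - 41087 = \sqrt{\frac{51}{2} - 18250} - 41087 = \sqrt{- \frac{36449}{2}} - 41087 = \frac{i \sqrt{72898}}{2} - 41087 = -41087 + \frac{i \sqrt{72898}}{2}$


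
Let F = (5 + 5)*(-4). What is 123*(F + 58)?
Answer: 2214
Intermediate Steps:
F = -40 (F = 10*(-4) = -40)
123*(F + 58) = 123*(-40 + 58) = 123*18 = 2214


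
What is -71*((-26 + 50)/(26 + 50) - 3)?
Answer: 3621/19 ≈ 190.58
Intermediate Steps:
-71*((-26 + 50)/(26 + 50) - 3) = -71*(24/76 - 3) = -71*(24*(1/76) - 3) = -71*(6/19 - 3) = -71*(-51/19) = 3621/19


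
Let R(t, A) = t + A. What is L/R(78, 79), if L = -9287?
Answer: -9287/157 ≈ -59.153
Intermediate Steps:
R(t, A) = A + t
L/R(78, 79) = -9287/(79 + 78) = -9287/157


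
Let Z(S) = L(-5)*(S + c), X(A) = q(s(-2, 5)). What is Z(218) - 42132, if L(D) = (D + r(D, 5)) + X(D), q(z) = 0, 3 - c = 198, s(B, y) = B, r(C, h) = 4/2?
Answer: -42201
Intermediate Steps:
r(C, h) = 2 (r(C, h) = 4*(½) = 2)
c = -195 (c = 3 - 1*198 = 3 - 198 = -195)
X(A) = 0
L(D) = 2 + D (L(D) = (D + 2) + 0 = (2 + D) + 0 = 2 + D)
Z(S) = 585 - 3*S (Z(S) = (2 - 5)*(S - 195) = -3*(-195 + S) = 585 - 3*S)
Z(218) - 42132 = (585 - 3*218) - 42132 = (585 - 654) - 42132 = -69 - 42132 = -42201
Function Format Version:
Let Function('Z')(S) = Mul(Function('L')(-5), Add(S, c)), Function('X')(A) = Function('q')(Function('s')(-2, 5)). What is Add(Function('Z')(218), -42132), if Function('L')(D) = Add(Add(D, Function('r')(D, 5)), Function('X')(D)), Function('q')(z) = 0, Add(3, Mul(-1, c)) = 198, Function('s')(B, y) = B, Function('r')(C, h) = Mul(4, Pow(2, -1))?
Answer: -42201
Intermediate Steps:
Function('r')(C, h) = 2 (Function('r')(C, h) = Mul(4, Rational(1, 2)) = 2)
c = -195 (c = Add(3, Mul(-1, 198)) = Add(3, -198) = -195)
Function('X')(A) = 0
Function('L')(D) = Add(2, D) (Function('L')(D) = Add(Add(D, 2), 0) = Add(Add(2, D), 0) = Add(2, D))
Function('Z')(S) = Add(585, Mul(-3, S)) (Function('Z')(S) = Mul(Add(2, -5), Add(S, -195)) = Mul(-3, Add(-195, S)) = Add(585, Mul(-3, S)))
Add(Function('Z')(218), -42132) = Add(Add(585, Mul(-3, 218)), -42132) = Add(Add(585, -654), -42132) = Add(-69, -42132) = -42201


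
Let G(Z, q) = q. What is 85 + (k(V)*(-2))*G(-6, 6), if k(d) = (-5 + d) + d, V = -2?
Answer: 193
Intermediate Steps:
k(d) = -5 + 2*d
85 + (k(V)*(-2))*G(-6, 6) = 85 + ((-5 + 2*(-2))*(-2))*6 = 85 + ((-5 - 4)*(-2))*6 = 85 - 9*(-2)*6 = 85 + 18*6 = 85 + 108 = 193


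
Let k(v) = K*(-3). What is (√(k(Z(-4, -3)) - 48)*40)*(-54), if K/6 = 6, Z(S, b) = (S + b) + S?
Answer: -4320*I*√39 ≈ -26978.0*I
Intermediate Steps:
Z(S, b) = b + 2*S
K = 36 (K = 6*6 = 36)
k(v) = -108 (k(v) = 36*(-3) = -108)
(√(k(Z(-4, -3)) - 48)*40)*(-54) = (√(-108 - 48)*40)*(-54) = (√(-156)*40)*(-54) = ((2*I*√39)*40)*(-54) = (80*I*√39)*(-54) = -4320*I*√39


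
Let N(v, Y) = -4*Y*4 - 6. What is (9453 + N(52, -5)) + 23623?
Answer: 33150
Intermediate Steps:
N(v, Y) = -6 - 16*Y (N(v, Y) = -16*Y - 6 = -6 - 16*Y)
(9453 + N(52, -5)) + 23623 = (9453 + (-6 - 16*(-5))) + 23623 = (9453 + (-6 + 80)) + 23623 = (9453 + 74) + 23623 = 9527 + 23623 = 33150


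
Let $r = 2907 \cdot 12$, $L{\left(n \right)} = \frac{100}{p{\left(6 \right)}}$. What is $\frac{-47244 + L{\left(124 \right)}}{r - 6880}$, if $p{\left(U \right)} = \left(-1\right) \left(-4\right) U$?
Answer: $- \frac{283439}{168024} \approx -1.6869$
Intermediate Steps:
$p{\left(U \right)} = 4 U$
$L{\left(n \right)} = \frac{25}{6}$ ($L{\left(n \right)} = \frac{100}{4 \cdot 6} = \frac{100}{24} = 100 \cdot \frac{1}{24} = \frac{25}{6}$)
$r = 34884$
$\frac{-47244 + L{\left(124 \right)}}{r - 6880} = \frac{-47244 + \frac{25}{6}}{34884 - 6880} = - \frac{283439}{6 \cdot 28004} = \left(- \frac{283439}{6}\right) \frac{1}{28004} = - \frac{283439}{168024}$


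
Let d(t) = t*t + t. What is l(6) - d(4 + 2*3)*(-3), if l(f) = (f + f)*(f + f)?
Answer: 474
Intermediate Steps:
l(f) = 4*f² (l(f) = (2*f)*(2*f) = 4*f²)
d(t) = t + t² (d(t) = t² + t = t + t²)
l(6) - d(4 + 2*3)*(-3) = 4*6² - (4 + 2*3)*(1 + (4 + 2*3))*(-3) = 4*36 - (4 + 6)*(1 + (4 + 6))*(-3) = 144 - 10*(1 + 10)*(-3) = 144 - 10*11*(-3) = 144 - 110*(-3) = 144 - 1*(-330) = 144 + 330 = 474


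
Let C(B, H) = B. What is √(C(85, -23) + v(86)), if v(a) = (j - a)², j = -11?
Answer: √9494 ≈ 97.437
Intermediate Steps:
v(a) = (-11 - a)²
√(C(85, -23) + v(86)) = √(85 + (11 + 86)²) = √(85 + 97²) = √(85 + 9409) = √9494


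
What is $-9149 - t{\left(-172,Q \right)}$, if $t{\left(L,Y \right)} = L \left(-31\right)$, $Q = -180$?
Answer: $-14481$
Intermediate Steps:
$t{\left(L,Y \right)} = - 31 L$
$-9149 - t{\left(-172,Q \right)} = -9149 - \left(-31\right) \left(-172\right) = -9149 - 5332 = -14481$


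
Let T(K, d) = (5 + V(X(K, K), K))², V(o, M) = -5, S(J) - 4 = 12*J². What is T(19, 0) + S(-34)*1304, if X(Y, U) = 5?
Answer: 18094304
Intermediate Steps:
S(J) = 4 + 12*J²
T(K, d) = 0 (T(K, d) = (5 - 5)² = 0² = 0)
T(19, 0) + S(-34)*1304 = 0 + (4 + 12*(-34)²)*1304 = 0 + (4 + 12*1156)*1304 = 0 + (4 + 13872)*1304 = 0 + 13876*1304 = 0 + 18094304 = 18094304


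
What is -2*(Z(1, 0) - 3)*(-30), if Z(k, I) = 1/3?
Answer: -160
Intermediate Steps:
Z(k, I) = 1/3
-2*(Z(1, 0) - 3)*(-30) = -2*(1/3 - 3)*(-30) = -2*(-8)/3*(-30) = -1*(-16/3)*(-30) = (16/3)*(-30) = -160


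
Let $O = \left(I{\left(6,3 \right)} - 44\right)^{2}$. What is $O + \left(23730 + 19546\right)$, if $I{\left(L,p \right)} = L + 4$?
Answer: $44432$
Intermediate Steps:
$I{\left(L,p \right)} = 4 + L$
$O = 1156$ ($O = \left(\left(4 + 6\right) - 44\right)^{2} = \left(10 - 44\right)^{2} = \left(-34\right)^{2} = 1156$)
$O + \left(23730 + 19546\right) = 1156 + \left(23730 + 19546\right) = 1156 + 43276 = 44432$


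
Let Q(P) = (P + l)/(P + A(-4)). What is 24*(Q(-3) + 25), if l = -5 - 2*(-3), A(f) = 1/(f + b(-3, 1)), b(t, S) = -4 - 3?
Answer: 10464/17 ≈ 615.53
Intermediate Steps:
b(t, S) = -7
A(f) = 1/(-7 + f) (A(f) = 1/(f - 7) = 1/(-7 + f))
l = 1 (l = -5 + 6 = 1)
Q(P) = (1 + P)/(-1/11 + P) (Q(P) = (P + 1)/(P + 1/(-7 - 4)) = (1 + P)/(P + 1/(-11)) = (1 + P)/(P - 1/11) = (1 + P)/(-1/11 + P))
24*(Q(-3) + 25) = 24*(11*(1 - 3)/(-1 + 11*(-3)) + 25) = 24*(11*(-2)/(-1 - 33) + 25) = 24*(11*(-2)/(-34) + 25) = 24*(11*(-1/34)*(-2) + 25) = 24*(11/17 + 25) = 24*(436/17) = 10464/17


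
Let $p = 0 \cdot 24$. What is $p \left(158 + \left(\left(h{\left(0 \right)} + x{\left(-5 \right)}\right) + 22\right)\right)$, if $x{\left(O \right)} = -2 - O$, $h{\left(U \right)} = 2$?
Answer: $0$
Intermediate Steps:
$p = 0$
$p \left(158 + \left(\left(h{\left(0 \right)} + x{\left(-5 \right)}\right) + 22\right)\right) = 0 \left(158 + \left(\left(2 - -3\right) + 22\right)\right) = 0 \left(158 + \left(\left(2 + \left(-2 + 5\right)\right) + 22\right)\right) = 0 \left(158 + \left(\left(2 + 3\right) + 22\right)\right) = 0 \left(158 + \left(5 + 22\right)\right) = 0 \left(158 + 27\right) = 0 \cdot 185 = 0$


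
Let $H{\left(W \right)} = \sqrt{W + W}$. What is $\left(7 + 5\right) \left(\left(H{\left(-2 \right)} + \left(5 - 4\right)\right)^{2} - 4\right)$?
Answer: $-84 + 48 i \approx -84.0 + 48.0 i$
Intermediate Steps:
$H{\left(W \right)} = \sqrt{2} \sqrt{W}$ ($H{\left(W \right)} = \sqrt{2 W} = \sqrt{2} \sqrt{W}$)
$\left(7 + 5\right) \left(\left(H{\left(-2 \right)} + \left(5 - 4\right)\right)^{2} - 4\right) = \left(7 + 5\right) \left(\left(\sqrt{2} \sqrt{-2} + \left(5 - 4\right)\right)^{2} - 4\right) = 12 \left(\left(\sqrt{2} i \sqrt{2} + 1\right)^{2} - 4\right) = 12 \left(\left(2 i + 1\right)^{2} - 4\right) = 12 \left(\left(1 + 2 i\right)^{2} - 4\right) = 12 \left(-4 + \left(1 + 2 i\right)^{2}\right) = -48 + 12 \left(1 + 2 i\right)^{2}$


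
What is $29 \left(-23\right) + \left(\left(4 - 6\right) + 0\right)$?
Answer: $-669$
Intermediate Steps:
$29 \left(-23\right) + \left(\left(4 - 6\right) + 0\right) = -667 + \left(-2 + 0\right) = -667 - 2 = -669$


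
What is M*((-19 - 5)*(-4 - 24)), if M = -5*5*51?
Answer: -856800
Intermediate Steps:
M = -1275 (M = -25*51 = -1*1275 = -1275)
M*((-19 - 5)*(-4 - 24)) = -1275*(-19 - 5)*(-4 - 24) = -(-30600)*(-28) = -1275*672 = -856800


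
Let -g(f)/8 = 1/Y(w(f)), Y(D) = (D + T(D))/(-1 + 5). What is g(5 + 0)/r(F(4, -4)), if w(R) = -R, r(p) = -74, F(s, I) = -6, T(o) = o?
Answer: -8/185 ≈ -0.043243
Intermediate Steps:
Y(D) = D/2 (Y(D) = (D + D)/(-1 + 5) = (2*D)/4 = (2*D)*(1/4) = D/2)
g(f) = 16/f (g(f) = -8*(-2/f) = -(-16)/f = 16/f)
g(5 + 0)/r(F(4, -4)) = (16/(5 + 0))/(-74) = (16/5)*(-1/74) = -8/185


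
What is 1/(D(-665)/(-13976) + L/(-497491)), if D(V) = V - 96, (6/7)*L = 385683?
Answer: -6952934216/5910099225 ≈ -1.1764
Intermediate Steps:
L = 899927/2 (L = (7/6)*385683 = 899927/2 ≈ 4.4996e+5)
D(V) = -96 + V
1/(D(-665)/(-13976) + L/(-497491)) = 1/((-96 - 665)/(-13976) + (899927/2)/(-497491)) = 1/(-761*(-1/13976) + (899927/2)*(-1/497491)) = 1/(761/13976 - 899927/994982) = 1/(-5910099225/6952934216) = -6952934216/5910099225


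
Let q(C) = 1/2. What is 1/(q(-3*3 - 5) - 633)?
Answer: -2/1265 ≈ -0.0015810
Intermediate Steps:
q(C) = ½
1/(q(-3*3 - 5) - 633) = 1/(½ - 633) = 1/(-1265/2) = -2/1265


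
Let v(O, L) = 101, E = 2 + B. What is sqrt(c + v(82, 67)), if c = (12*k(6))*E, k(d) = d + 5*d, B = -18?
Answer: 7*I*sqrt(139) ≈ 82.529*I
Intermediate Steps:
E = -16 (E = 2 - 18 = -16)
k(d) = 6*d
c = -6912 (c = (12*(6*6))*(-16) = (12*36)*(-16) = 432*(-16) = -6912)
sqrt(c + v(82, 67)) = sqrt(-6912 + 101) = sqrt(-6811) = 7*I*sqrt(139)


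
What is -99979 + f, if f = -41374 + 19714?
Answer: -121639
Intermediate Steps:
f = -21660
-99979 + f = -99979 - 21660 = -121639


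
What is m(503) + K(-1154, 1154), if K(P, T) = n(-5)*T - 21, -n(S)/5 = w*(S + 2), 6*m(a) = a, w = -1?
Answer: -103483/6 ≈ -17247.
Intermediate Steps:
m(a) = a/6
n(S) = 10 + 5*S (n(S) = -(-5)*(S + 2) = -(-5)*(2 + S) = -5*(-2 - S) = 10 + 5*S)
K(P, T) = -21 - 15*T (K(P, T) = (10 + 5*(-5))*T - 21 = (10 - 25)*T - 21 = -15*T - 21 = -21 - 15*T)
m(503) + K(-1154, 1154) = (1/6)*503 + (-21 - 15*1154) = 503/6 + (-21 - 17310) = 503/6 - 17331 = -103483/6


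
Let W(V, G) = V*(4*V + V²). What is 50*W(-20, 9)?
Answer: -320000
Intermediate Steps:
W(V, G) = V*(V² + 4*V)
50*W(-20, 9) = 50*((-20)²*(4 - 20)) = 50*(400*(-16)) = 50*(-6400) = -320000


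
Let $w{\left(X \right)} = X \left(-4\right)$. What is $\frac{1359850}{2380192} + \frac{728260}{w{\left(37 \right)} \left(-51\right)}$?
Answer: $\frac{217957846715}{2245711152} \approx 97.055$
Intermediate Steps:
$w{\left(X \right)} = - 4 X$
$\frac{1359850}{2380192} + \frac{728260}{w{\left(37 \right)} \left(-51\right)} = \frac{1359850}{2380192} + \frac{728260}{\left(-4\right) 37 \left(-51\right)} = 1359850 \cdot \frac{1}{2380192} + \frac{728260}{\left(-148\right) \left(-51\right)} = \frac{679925}{1190096} + \frac{728260}{7548} = \frac{679925}{1190096} + 728260 \cdot \frac{1}{7548} = \frac{679925}{1190096} + \frac{182065}{1887} = \frac{217957846715}{2245711152}$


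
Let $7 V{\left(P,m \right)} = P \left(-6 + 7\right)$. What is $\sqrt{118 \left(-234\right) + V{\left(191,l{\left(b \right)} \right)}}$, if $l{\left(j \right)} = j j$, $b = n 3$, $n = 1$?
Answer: $\frac{i \sqrt{1351651}}{7} \approx 166.09 i$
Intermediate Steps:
$b = 3$ ($b = 1 \cdot 3 = 3$)
$l{\left(j \right)} = j^{2}$
$V{\left(P,m \right)} = \frac{P}{7}$ ($V{\left(P,m \right)} = \frac{P \left(-6 + 7\right)}{7} = \frac{P 1}{7} = \frac{P}{7}$)
$\sqrt{118 \left(-234\right) + V{\left(191,l{\left(b \right)} \right)}} = \sqrt{118 \left(-234\right) + \frac{1}{7} \cdot 191} = \sqrt{-27612 + \frac{191}{7}} = \sqrt{- \frac{193093}{7}} = \frac{i \sqrt{1351651}}{7}$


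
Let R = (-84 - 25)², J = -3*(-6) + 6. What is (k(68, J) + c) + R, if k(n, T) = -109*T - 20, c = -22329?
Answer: -13084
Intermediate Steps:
J = 24 (J = 18 + 6 = 24)
k(n, T) = -20 - 109*T
R = 11881 (R = (-109)² = 11881)
(k(68, J) + c) + R = ((-20 - 109*24) - 22329) + 11881 = ((-20 - 2616) - 22329) + 11881 = (-2636 - 22329) + 11881 = -24965 + 11881 = -13084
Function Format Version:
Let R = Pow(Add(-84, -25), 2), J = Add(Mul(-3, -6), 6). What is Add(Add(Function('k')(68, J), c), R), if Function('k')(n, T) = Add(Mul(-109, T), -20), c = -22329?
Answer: -13084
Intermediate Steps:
J = 24 (J = Add(18, 6) = 24)
Function('k')(n, T) = Add(-20, Mul(-109, T))
R = 11881 (R = Pow(-109, 2) = 11881)
Add(Add(Function('k')(68, J), c), R) = Add(Add(Add(-20, Mul(-109, 24)), -22329), 11881) = Add(Add(Add(-20, -2616), -22329), 11881) = Add(Add(-2636, -22329), 11881) = Add(-24965, 11881) = -13084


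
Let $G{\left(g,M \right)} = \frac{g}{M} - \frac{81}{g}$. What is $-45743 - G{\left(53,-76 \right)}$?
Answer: $- \frac{184243839}{4028} \approx -45741.0$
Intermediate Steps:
$G{\left(g,M \right)} = - \frac{81}{g} + \frac{g}{M}$
$-45743 - G{\left(53,-76 \right)} = -45743 - \left(- \frac{81}{53} + \frac{53}{-76}\right) = -45743 - \left(\left(-81\right) \frac{1}{53} + 53 \left(- \frac{1}{76}\right)\right) = -45743 - \left(- \frac{81}{53} - \frac{53}{76}\right) = -45743 - - \frac{8965}{4028} = -45743 + \frac{8965}{4028} = - \frac{184243839}{4028}$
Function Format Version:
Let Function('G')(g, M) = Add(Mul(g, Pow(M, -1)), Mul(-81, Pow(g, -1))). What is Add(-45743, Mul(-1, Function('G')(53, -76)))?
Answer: Rational(-184243839, 4028) ≈ -45741.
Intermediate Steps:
Function('G')(g, M) = Add(Mul(-81, Pow(g, -1)), Mul(g, Pow(M, -1)))
Add(-45743, Mul(-1, Function('G')(53, -76))) = Add(-45743, Mul(-1, Add(Mul(-81, Pow(53, -1)), Mul(53, Pow(-76, -1))))) = Add(-45743, Mul(-1, Add(Mul(-81, Rational(1, 53)), Mul(53, Rational(-1, 76))))) = Add(-45743, Mul(-1, Add(Rational(-81, 53), Rational(-53, 76)))) = Add(-45743, Mul(-1, Rational(-8965, 4028))) = Add(-45743, Rational(8965, 4028)) = Rational(-184243839, 4028)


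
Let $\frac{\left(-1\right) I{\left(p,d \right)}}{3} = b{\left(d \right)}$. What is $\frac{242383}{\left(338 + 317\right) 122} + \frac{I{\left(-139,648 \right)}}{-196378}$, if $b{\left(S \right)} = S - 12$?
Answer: $\frac{23875578527}{7846282990} \approx 3.0429$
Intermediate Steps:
$b{\left(S \right)} = -12 + S$ ($b{\left(S \right)} = S - 12 = -12 + S$)
$I{\left(p,d \right)} = 36 - 3 d$ ($I{\left(p,d \right)} = - 3 \left(-12 + d\right) = 36 - 3 d$)
$\frac{242383}{\left(338 + 317\right) 122} + \frac{I{\left(-139,648 \right)}}{-196378} = \frac{242383}{\left(338 + 317\right) 122} + \frac{36 - 1944}{-196378} = \frac{242383}{655 \cdot 122} + \left(36 - 1944\right) \left(- \frac{1}{196378}\right) = \frac{242383}{79910} - - \frac{954}{98189} = 242383 \cdot \frac{1}{79910} + \frac{954}{98189} = \frac{242383}{79910} + \frac{954}{98189} = \frac{23875578527}{7846282990}$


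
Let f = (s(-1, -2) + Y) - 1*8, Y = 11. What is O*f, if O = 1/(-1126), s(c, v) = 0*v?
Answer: -3/1126 ≈ -0.0026643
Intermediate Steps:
s(c, v) = 0
f = 3 (f = (0 + 11) - 1*8 = 11 - 8 = 3)
O = -1/1126 ≈ -0.00088810
O*f = -1/1126*3 = -3/1126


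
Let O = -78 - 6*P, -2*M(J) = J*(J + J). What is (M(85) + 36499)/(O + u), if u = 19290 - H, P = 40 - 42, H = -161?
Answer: 29274/19385 ≈ 1.5101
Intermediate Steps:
P = -2
M(J) = -J**2 (M(J) = -J*(J + J)/2 = -J*2*J/2 = -J**2)
u = 19451 (u = 19290 - 1*(-161) = 19290 + 161 = 19451)
O = -66 (O = -78 - 6*(-2) = -78 + 12 = -66)
(M(85) + 36499)/(O + u) = (-1*85**2 + 36499)/(-66 + 19451) = (-1*7225 + 36499)/19385 = (-7225 + 36499)*(1/19385) = 29274*(1/19385) = 29274/19385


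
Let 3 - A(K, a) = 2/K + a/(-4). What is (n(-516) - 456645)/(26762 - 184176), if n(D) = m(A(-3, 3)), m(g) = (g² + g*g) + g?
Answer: 32875313/11333808 ≈ 2.9006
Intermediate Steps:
A(K, a) = 3 - 2/K + a/4 (A(K, a) = 3 - (2/K + a/(-4)) = 3 - (2/K + a*(-¼)) = 3 - (2/K - a/4) = 3 + (-2/K + a/4) = 3 - 2/K + a/4)
m(g) = g + 2*g² (m(g) = (g² + g²) + g = 2*g² + g = g + 2*g²)
n(D) = 3127/72 (n(D) = (3 - 2/(-3) + (¼)*3)*(1 + 2*(3 - 2/(-3) + (¼)*3)) = (3 - 2*(-⅓) + ¾)*(1 + 2*(3 - 2*(-⅓) + ¾)) = (3 + ⅔ + ¾)*(1 + 2*(3 + ⅔ + ¾)) = 53*(1 + 2*(53/12))/12 = 53*(1 + 53/6)/12 = (53/12)*(59/6) = 3127/72)
(n(-516) - 456645)/(26762 - 184176) = (3127/72 - 456645)/(26762 - 184176) = -32875313/72/(-157414) = -32875313/72*(-1/157414) = 32875313/11333808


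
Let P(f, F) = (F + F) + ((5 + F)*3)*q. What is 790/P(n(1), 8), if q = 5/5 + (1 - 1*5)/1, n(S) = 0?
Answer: -790/101 ≈ -7.8218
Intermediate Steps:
q = -3 (q = 5*(1/5) + (1 - 5)*1 = 1 - 4*1 = 1 - 4 = -3)
P(f, F) = -45 - 7*F (P(f, F) = (F + F) + ((5 + F)*3)*(-3) = 2*F + (15 + 3*F)*(-3) = 2*F + (-45 - 9*F) = -45 - 7*F)
790/P(n(1), 8) = 790/(-45 - 7*8) = 790/(-45 - 56) = 790/(-101) = 790*(-1/101) = -790/101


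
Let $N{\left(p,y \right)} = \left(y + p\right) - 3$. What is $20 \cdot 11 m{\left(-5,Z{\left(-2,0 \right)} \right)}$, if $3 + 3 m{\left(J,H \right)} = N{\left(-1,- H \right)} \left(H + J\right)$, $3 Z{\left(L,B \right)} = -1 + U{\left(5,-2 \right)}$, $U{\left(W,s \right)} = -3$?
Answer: $\frac{27500}{27} \approx 1018.5$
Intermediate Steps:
$N{\left(p,y \right)} = -3 + p + y$ ($N{\left(p,y \right)} = \left(p + y\right) - 3 = -3 + p + y$)
$Z{\left(L,B \right)} = - \frac{4}{3}$ ($Z{\left(L,B \right)} = \frac{-1 - 3}{3} = \frac{1}{3} \left(-4\right) = - \frac{4}{3}$)
$m{\left(J,H \right)} = -1 + \frac{\left(-4 - H\right) \left(H + J\right)}{3}$ ($m{\left(J,H \right)} = -1 + \frac{\left(-3 - 1 - H\right) \left(H + J\right)}{3} = -1 + \frac{\left(-4 - H\right) \left(H + J\right)}{3}$)
$20 \cdot 11 m{\left(-5,Z{\left(-2,0 \right)} \right)} = 20 \cdot 11 \left(-1 - - \frac{4 \left(4 - \frac{4}{3}\right)}{9} - - \frac{5 \left(4 - \frac{4}{3}\right)}{3}\right) = 220 \left(-1 - \left(- \frac{4}{9}\right) \frac{8}{3} - \left(- \frac{5}{3}\right) \frac{8}{3}\right) = 220 \left(-1 + \frac{32}{27} + \frac{40}{9}\right) = 220 \cdot \frac{125}{27} = \frac{27500}{27}$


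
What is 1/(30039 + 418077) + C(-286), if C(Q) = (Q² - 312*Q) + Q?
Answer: 76512222073/448116 ≈ 1.7074e+5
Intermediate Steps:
C(Q) = Q² - 311*Q
1/(30039 + 418077) + C(-286) = 1/(30039 + 418077) - 286*(-311 - 286) = 1/448116 - 286*(-597) = 1/448116 + 170742 = 76512222073/448116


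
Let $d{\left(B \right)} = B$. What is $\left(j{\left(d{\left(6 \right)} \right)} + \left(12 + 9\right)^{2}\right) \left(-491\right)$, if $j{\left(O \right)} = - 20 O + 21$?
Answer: $-167922$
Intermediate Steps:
$j{\left(O \right)} = 21 - 20 O$
$\left(j{\left(d{\left(6 \right)} \right)} + \left(12 + 9\right)^{2}\right) \left(-491\right) = \left(\left(21 - 120\right) + \left(12 + 9\right)^{2}\right) \left(-491\right) = \left(\left(21 - 120\right) + 21^{2}\right) \left(-491\right) = \left(-99 + 441\right) \left(-491\right) = 342 \left(-491\right) = -167922$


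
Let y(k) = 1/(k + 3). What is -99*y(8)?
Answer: -9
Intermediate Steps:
y(k) = 1/(3 + k)
-99*y(8) = -99/(3 + 8) = -99/11 = -1*9 = -9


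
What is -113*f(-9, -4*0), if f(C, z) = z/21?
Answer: 0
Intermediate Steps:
f(C, z) = z/21 (f(C, z) = z*(1/21) = z/21)
-113*f(-9, -4*0) = -113*(-4*0)/21 = -113*0/21 = -113*0 = 0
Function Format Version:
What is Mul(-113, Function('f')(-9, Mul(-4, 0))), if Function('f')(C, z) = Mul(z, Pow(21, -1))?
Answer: 0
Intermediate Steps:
Function('f')(C, z) = Mul(Rational(1, 21), z) (Function('f')(C, z) = Mul(z, Rational(1, 21)) = Mul(Rational(1, 21), z))
Mul(-113, Function('f')(-9, Mul(-4, 0))) = Mul(-113, Mul(Rational(1, 21), Mul(-4, 0))) = Mul(-113, Mul(Rational(1, 21), 0)) = Mul(-113, 0) = 0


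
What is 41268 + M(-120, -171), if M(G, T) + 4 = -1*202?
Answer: 41062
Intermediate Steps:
M(G, T) = -206 (M(G, T) = -4 - 1*202 = -4 - 202 = -206)
41268 + M(-120, -171) = 41268 - 206 = 41062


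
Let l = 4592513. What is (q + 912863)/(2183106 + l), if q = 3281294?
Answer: 4194157/6775619 ≈ 0.61901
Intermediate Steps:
(q + 912863)/(2183106 + l) = (3281294 + 912863)/(2183106 + 4592513) = 4194157/6775619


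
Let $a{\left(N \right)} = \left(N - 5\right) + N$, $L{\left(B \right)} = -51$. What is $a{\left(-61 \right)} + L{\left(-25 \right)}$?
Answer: $-178$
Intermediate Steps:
$a{\left(N \right)} = -5 + 2 N$ ($a{\left(N \right)} = \left(-5 + N\right) + N = -5 + 2 N$)
$a{\left(-61 \right)} + L{\left(-25 \right)} = \left(-5 + 2 \left(-61\right)\right) - 51 = \left(-5 - 122\right) - 51 = -127 - 51 = -178$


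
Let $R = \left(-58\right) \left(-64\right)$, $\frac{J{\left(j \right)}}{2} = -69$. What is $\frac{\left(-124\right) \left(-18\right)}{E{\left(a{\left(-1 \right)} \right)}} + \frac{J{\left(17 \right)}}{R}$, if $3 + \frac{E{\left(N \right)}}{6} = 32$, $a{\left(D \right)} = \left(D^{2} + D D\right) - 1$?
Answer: $\frac{23739}{1856} \approx 12.79$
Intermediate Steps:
$a{\left(D \right)} = -1 + 2 D^{2}$ ($a{\left(D \right)} = \left(D^{2} + D^{2}\right) - 1 = 2 D^{2} - 1 = -1 + 2 D^{2}$)
$J{\left(j \right)} = -138$ ($J{\left(j \right)} = 2 \left(-69\right) = -138$)
$E{\left(N \right)} = 174$ ($E{\left(N \right)} = -18 + 6 \cdot 32 = -18 + 192 = 174$)
$R = 3712$
$\frac{\left(-124\right) \left(-18\right)}{E{\left(a{\left(-1 \right)} \right)}} + \frac{J{\left(17 \right)}}{R} = \frac{\left(-124\right) \left(-18\right)}{174} - \frac{138}{3712} = 2232 \cdot \frac{1}{174} - \frac{69}{1856} = \frac{372}{29} - \frac{69}{1856} = \frac{23739}{1856}$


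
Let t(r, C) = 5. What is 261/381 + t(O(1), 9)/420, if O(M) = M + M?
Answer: 7435/10668 ≈ 0.69694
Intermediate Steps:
O(M) = 2*M
261/381 + t(O(1), 9)/420 = 261/381 + 5/420 = 261*(1/381) + 5*(1/420) = 87/127 + 1/84 = 7435/10668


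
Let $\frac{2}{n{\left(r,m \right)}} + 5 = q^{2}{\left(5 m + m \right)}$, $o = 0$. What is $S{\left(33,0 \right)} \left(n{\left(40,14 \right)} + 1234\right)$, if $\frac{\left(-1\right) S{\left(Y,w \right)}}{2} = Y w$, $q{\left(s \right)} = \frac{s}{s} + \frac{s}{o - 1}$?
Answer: $0$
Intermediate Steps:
$q{\left(s \right)} = 1 - s$ ($q{\left(s \right)} = \frac{s}{s} + \frac{s}{0 - 1} = 1 + \frac{s}{-1} = 1 + s \left(-1\right) = 1 - s$)
$n{\left(r,m \right)} = \frac{2}{-5 + \left(1 - 6 m\right)^{2}}$ ($n{\left(r,m \right)} = \frac{2}{-5 + \left(1 - \left(5 m + m\right)\right)^{2}} = \frac{2}{-5 + \left(1 - 6 m\right)^{2}}$)
$S{\left(Y,w \right)} = - 2 Y w$
$S{\left(33,0 \right)} \left(n{\left(40,14 \right)} + 1234\right) = \left(-2\right) 33 \cdot 0 \left(\frac{2}{-5 + \left(1 - 84\right)^{2}} + 1234\right) = 0 \left(\frac{2}{-5 + \left(1 - 84\right)^{2}} + 1234\right) = 0 \left(\frac{2}{-5 + \left(-83\right)^{2}} + 1234\right) = 0 \left(\frac{2}{-5 + 6889} + 1234\right) = 0 \left(\frac{2}{6884} + 1234\right) = 0 \left(2 \cdot \frac{1}{6884} + 1234\right) = 0 \left(\frac{1}{3442} + 1234\right) = 0 \cdot \frac{4247429}{3442} = 0$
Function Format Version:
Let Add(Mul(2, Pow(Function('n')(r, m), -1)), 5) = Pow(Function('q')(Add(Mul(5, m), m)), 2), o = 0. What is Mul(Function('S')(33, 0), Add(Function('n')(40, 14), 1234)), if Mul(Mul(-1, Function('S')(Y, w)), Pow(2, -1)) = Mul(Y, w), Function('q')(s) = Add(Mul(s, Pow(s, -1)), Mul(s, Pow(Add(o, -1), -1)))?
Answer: 0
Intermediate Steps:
Function('q')(s) = Add(1, Mul(-1, s)) (Function('q')(s) = Add(Mul(s, Pow(s, -1)), Mul(s, Pow(Add(0, -1), -1))) = Add(1, Mul(s, Pow(-1, -1))) = Add(1, Mul(s, -1)) = Add(1, Mul(-1, s)))
Function('n')(r, m) = Mul(2, Pow(Add(-5, Pow(Add(1, Mul(-6, m)), 2)), -1)) (Function('n')(r, m) = Mul(2, Pow(Add(-5, Pow(Add(1, Mul(-1, Add(Mul(5, m), m))), 2)), -1)) = Mul(2, Pow(Add(-5, Pow(Add(1, Mul(-1, Mul(6, m))), 2)), -1)) = Mul(2, Pow(Add(-5, Pow(Add(1, Mul(-6, m)), 2)), -1)))
Function('S')(Y, w) = Mul(-2, Y, w) (Function('S')(Y, w) = Mul(-2, Mul(Y, w)) = Mul(-2, Y, w))
Mul(Function('S')(33, 0), Add(Function('n')(40, 14), 1234)) = Mul(Mul(-2, 33, 0), Add(Mul(2, Pow(Add(-5, Pow(Add(1, Mul(-6, 14)), 2)), -1)), 1234)) = Mul(0, Add(Mul(2, Pow(Add(-5, Pow(Add(1, -84), 2)), -1)), 1234)) = Mul(0, Add(Mul(2, Pow(Add(-5, Pow(-83, 2)), -1)), 1234)) = Mul(0, Add(Mul(2, Pow(Add(-5, 6889), -1)), 1234)) = Mul(0, Add(Mul(2, Pow(6884, -1)), 1234)) = Mul(0, Add(Mul(2, Rational(1, 6884)), 1234)) = Mul(0, Add(Rational(1, 3442), 1234)) = Mul(0, Rational(4247429, 3442)) = 0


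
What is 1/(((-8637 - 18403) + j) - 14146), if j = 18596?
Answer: -1/22590 ≈ -4.4267e-5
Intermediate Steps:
1/(((-8637 - 18403) + j) - 14146) = 1/(((-8637 - 18403) + 18596) - 14146) = 1/((-27040 + 18596) - 14146) = 1/(-8444 - 14146) = 1/(-22590) = -1/22590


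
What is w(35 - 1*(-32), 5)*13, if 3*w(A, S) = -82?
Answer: -1066/3 ≈ -355.33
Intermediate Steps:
w(A, S) = -82/3 (w(A, S) = (⅓)*(-82) = -82/3)
w(35 - 1*(-32), 5)*13 = -82/3*13 = -1066/3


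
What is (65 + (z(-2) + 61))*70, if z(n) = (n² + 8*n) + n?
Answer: 7840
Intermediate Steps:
z(n) = n² + 9*n
(65 + (z(-2) + 61))*70 = (65 + (-2*(9 - 2) + 61))*70 = (65 + (-2*7 + 61))*70 = (65 + (-14 + 61))*70 = (65 + 47)*70 = 112*70 = 7840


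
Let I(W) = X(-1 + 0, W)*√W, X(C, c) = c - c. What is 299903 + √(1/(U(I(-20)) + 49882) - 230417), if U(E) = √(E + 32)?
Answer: 299903 + √(-22987321586 - 1843336*√2)/(2*√(24941 + 2*√2)) ≈ 2.999e+5 + 480.02*I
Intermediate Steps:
X(C, c) = 0
I(W) = 0 (I(W) = 0*√W = 0)
U(E) = √(32 + E)
299903 + √(1/(U(I(-20)) + 49882) - 230417) = 299903 + √(1/(√(32 + 0) + 49882) - 230417) = 299903 + √(1/(√32 + 49882) - 230417) = 299903 + √(1/(4*√2 + 49882) - 230417) = 299903 + √(1/(49882 + 4*√2) - 230417) = 299903 + √(-230417 + 1/(49882 + 4*√2))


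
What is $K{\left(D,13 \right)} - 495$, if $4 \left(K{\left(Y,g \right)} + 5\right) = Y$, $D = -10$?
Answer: $- \frac{1005}{2} \approx -502.5$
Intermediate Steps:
$K{\left(Y,g \right)} = -5 + \frac{Y}{4}$
$K{\left(D,13 \right)} - 495 = \left(-5 + \frac{1}{4} \left(-10\right)\right) - 495 = \left(-5 - \frac{5}{2}\right) - 495 = - \frac{15}{2} - 495 = - \frac{1005}{2}$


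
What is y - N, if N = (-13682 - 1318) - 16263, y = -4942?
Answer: 26321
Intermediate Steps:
N = -31263 (N = -15000 - 16263 = -31263)
y - N = -4942 - 1*(-31263) = -4942 + 31263 = 26321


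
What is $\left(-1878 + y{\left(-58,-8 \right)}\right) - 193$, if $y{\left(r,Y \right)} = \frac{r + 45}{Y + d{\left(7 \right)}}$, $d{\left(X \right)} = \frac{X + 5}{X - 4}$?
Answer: $- \frac{8271}{4} \approx -2067.8$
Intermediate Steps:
$d{\left(X \right)} = \frac{5 + X}{-4 + X}$
$y{\left(r,Y \right)} = \frac{45 + r}{4 + Y}$ ($y{\left(r,Y \right)} = \frac{r + 45}{Y + \frac{5 + 7}{-4 + 7}} = \frac{45 + r}{Y + \frac{1}{3} \cdot 12} = \frac{45 + r}{Y + 4} = \frac{45 + r}{4 + Y}$)
$\left(-1878 + y{\left(-58,-8 \right)}\right) - 193 = \left(-1878 + \frac{45 - 58}{4 - 8}\right) - 193 = \left(-1878 + \frac{1}{-4} \left(-13\right)\right) - 193 = \left(-1878 - - \frac{13}{4}\right) - 193 = \left(-1878 + \frac{13}{4}\right) - 193 = - \frac{7499}{4} - 193 = - \frac{8271}{4}$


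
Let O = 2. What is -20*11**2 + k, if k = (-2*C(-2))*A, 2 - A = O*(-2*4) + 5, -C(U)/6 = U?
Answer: -2732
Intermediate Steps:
C(U) = -6*U
A = 13 (A = 2 - (2*(-2*4) + 5) = 2 - (2*(-8) + 5) = 2 - (-16 + 5) = 2 - 1*(-11) = 2 + 11 = 13)
k = -312 (k = -(-12)*(-2)*13 = -2*12*13 = -24*13 = -312)
-20*11**2 + k = -20*11**2 - 312 = -20*121 - 312 = -2420 - 312 = -2732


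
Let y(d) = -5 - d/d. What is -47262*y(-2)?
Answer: 283572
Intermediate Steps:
y(d) = -6 (y(d) = -5 - 1*1 = -5 - 1 = -6)
-47262*y(-2) = -47262*(-6) = 283572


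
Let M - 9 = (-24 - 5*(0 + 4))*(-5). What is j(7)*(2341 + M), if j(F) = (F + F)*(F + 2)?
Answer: 323820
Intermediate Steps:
M = 229 (M = 9 + (-24 - 5*(0 + 4))*(-5) = 9 + (-24 - 5*4)*(-5) = 9 + (-24 - 20)*(-5) = 9 - 44*(-5) = 9 + 220 = 229)
j(F) = 2*F*(2 + F) (j(F) = (2*F)*(2 + F) = 2*F*(2 + F))
j(7)*(2341 + M) = (2*7*(2 + 7))*(2341 + 229) = (2*7*9)*2570 = 126*2570 = 323820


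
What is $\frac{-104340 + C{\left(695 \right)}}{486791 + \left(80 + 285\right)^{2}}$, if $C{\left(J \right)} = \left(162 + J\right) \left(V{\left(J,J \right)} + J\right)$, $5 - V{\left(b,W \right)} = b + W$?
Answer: $- \frac{115945}{103336} \approx -1.122$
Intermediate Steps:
$V{\left(b,W \right)} = 5 - W - b$ ($V{\left(b,W \right)} = 5 - \left(b + W\right) = 5 - \left(W + b\right) = 5 - W - b$)
$C{\left(J \right)} = \left(5 - J\right) \left(162 + J\right)$ ($C{\left(J \right)} = \left(162 + J\right) \left(\left(5 - J - J\right) + J\right) = \left(162 + J\right) \left(\left(5 - 2 J\right) + J\right) = \left(162 + J\right) \left(5 - J\right) = \left(5 - J\right) \left(162 + J\right)$)
$\frac{-104340 + C{\left(695 \right)}}{486791 + \left(80 + 285\right)^{2}} = \frac{-104340 - 591330}{486791 + \left(80 + 285\right)^{2}} = \frac{-104340 - 591330}{486791 + 365^{2}} = \frac{-104340 - 591330}{486791 + 133225} = \frac{-104340 - 591330}{620016} = \left(-695670\right) \frac{1}{620016} = - \frac{115945}{103336}$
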